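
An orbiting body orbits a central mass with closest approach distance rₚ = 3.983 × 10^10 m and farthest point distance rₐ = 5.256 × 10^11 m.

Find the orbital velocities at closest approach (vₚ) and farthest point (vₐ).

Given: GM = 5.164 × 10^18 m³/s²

Use the vis-viva equation v² = GM(2/r − 1/a) with a = (rₚ + rₐ)/2 = (3.983e+10 + 5.256e+11)/2 = 2.82715e+11 m.
vₚ = √(GM · (2/rₚ − 1/a)) = √(5.164e+18 · (2/3.983e+10 − 1/2.82715e+11)) m/s ≈ 1.553e+04 m/s = 15.53 km/s.
vₐ = √(GM · (2/rₐ − 1/a)) = √(5.164e+18 · (2/5.256e+11 − 1/2.82715e+11)) m/s ≈ 1177 m/s = 1.177 km/s.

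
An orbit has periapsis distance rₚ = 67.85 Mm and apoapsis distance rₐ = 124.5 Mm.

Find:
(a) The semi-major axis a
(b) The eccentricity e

Convert to SI: rₚ = 67.85 Mm = 6.785e+07 m; rₐ = 124.5 Mm = 1.245e+08 m.
(a) a = (rₚ + rₐ) / 2 = (6.785e+07 + 1.245e+08) / 2 ≈ 9.618e+07 m = 96.17 Mm.
(b) e = (rₐ − rₚ) / (rₐ + rₚ) = (1.245e+08 − 6.785e+07) / (1.245e+08 + 6.785e+07) ≈ 0.2945.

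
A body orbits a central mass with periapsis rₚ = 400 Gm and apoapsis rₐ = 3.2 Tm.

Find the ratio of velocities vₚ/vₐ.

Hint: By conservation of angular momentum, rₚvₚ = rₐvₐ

Convert to SI: rₚ = 400 Gm = 4e+11 m; rₐ = 3.2 Tm = 3.2e+12 m.
Conservation of angular momentum gives rₚvₚ = rₐvₐ, so vₚ/vₐ = rₐ/rₚ.
vₚ/vₐ = 3.2e+12 / 4e+11 ≈ 8.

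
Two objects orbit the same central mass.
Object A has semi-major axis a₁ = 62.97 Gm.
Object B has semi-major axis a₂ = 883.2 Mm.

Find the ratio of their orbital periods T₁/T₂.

Convert to SI: a₁ = 62.97 Gm = 6.297e+10 m; a₂ = 883.2 Mm = 8.832e+08 m.
From Kepler's third law, (T₁/T₂)² = (a₁/a₂)³, so T₁/T₂ = (a₁/a₂)^(3/2).
a₁/a₂ = 6.297e+10 / 8.832e+08 = 71.2976.
T₁/T₂ = (71.2976)^(3/2) ≈ 602.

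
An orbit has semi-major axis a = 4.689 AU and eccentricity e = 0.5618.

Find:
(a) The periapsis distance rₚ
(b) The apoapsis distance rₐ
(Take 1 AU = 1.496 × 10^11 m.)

Convert to SI: a = 4.689 AU = 7.01474e+11 m.
(a) rₚ = a(1 − e) = 7.01474e+11 · (1 − 0.5618) = 7.01474e+11 · 0.4382 ≈ 3.074e+11 m = 2.055 AU.
(b) rₐ = a(1 + e) = 7.01474e+11 · (1 + 0.5618) = 7.01474e+11 · 1.5618 ≈ 1.096e+12 m = 7.323 AU.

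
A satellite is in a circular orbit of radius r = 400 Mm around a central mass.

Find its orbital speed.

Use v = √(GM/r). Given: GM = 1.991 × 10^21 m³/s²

Convert to SI: r = 400 Mm = 4e+08 m.
For a circular orbit, gravity supplies the centripetal force, so v = √(GM / r).
v = √(1.991e+21 / 4e+08) m/s ≈ 2.231e+06 m/s = 2231 km/s.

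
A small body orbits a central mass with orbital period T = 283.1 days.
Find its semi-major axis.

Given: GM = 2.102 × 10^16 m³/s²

Convert to SI: T = 283.1 days = 2.44598e+07 s.
Invert Kepler's third law: a = (GM · T² / (4π²))^(1/3).
Substituting T = 2.44598e+07 s and GM = 2.102e+16 m³/s²:
a = (2.102e+16 · (2.44598e+07)² / (4π²))^(1/3) m
a ≈ 6.83e+09 m = 6.83 Gm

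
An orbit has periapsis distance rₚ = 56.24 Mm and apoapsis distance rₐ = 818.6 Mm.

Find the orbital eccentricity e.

Convert to SI: rₚ = 56.24 Mm = 5.624e+07 m; rₐ = 818.6 Mm = 8.186e+08 m.
e = (rₐ − rₚ) / (rₐ + rₚ).
e = (8.186e+08 − 5.624e+07) / (8.186e+08 + 5.624e+07) = 7.6236e+08 / 8.7484e+08 ≈ 0.8714.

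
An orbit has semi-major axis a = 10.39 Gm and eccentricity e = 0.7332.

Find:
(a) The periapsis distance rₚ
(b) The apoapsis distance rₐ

Convert to SI: a = 10.39 Gm = 1.039e+10 m.
(a) rₚ = a(1 − e) = 1.039e+10 · (1 − 0.7332) = 1.039e+10 · 0.2668 ≈ 2.772e+09 m = 2.772 Gm.
(b) rₐ = a(1 + e) = 1.039e+10 · (1 + 0.7332) = 1.039e+10 · 1.7332 ≈ 1.801e+10 m = 18.01 Gm.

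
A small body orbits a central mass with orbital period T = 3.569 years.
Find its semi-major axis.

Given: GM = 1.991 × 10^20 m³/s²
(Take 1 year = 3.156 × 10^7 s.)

Convert to SI: T = 3.569 years = 1.12638e+08 s.
Invert Kepler's third law: a = (GM · T² / (4π²))^(1/3).
Substituting T = 1.12638e+08 s and GM = 1.991e+20 m³/s²:
a = (1.991e+20 · (1.12638e+08)² / (4π²))^(1/3) m
a ≈ 4e+11 m = 400 Gm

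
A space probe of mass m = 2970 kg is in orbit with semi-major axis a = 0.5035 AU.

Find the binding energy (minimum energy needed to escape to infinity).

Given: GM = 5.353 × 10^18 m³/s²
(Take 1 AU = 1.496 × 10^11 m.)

Convert to SI: a = 0.5035 AU = 7.53236e+10 m.
Total orbital energy is E = −GMm/(2a); binding energy is E_bind = −E = GMm/(2a).
E_bind = 5.353e+18 · 2970 / (2 · 7.53236e+10) J ≈ 1.055e+11 J = 105.5 GJ.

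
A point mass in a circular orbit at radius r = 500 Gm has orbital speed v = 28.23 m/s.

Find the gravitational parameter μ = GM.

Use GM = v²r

Convert to SI: r = 500 Gm = 5e+11 m.
For a circular orbit v² = GM/r, so GM = v² · r.
GM = (28.23)² · 5e+11 m³/s² ≈ 3.985e+14 m³/s² = 3.985 × 10^14 m³/s².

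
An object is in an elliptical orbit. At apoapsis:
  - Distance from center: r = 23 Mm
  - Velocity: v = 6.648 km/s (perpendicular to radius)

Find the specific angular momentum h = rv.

Convert to SI: r = 23 Mm = 2.3e+07 m; v = 6.648 km/s = 6648 m/s.
With v perpendicular to r, h = r · v.
h = 2.3e+07 · 6648 m²/s ≈ 1.529e+11 m²/s.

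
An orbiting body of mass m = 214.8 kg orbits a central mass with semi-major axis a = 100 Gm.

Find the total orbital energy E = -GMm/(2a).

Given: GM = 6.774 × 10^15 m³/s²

Convert to SI: a = 100 Gm = 1e+11 m.
E = −GMm / (2a).
E = −6.774e+15 · 214.8 / (2 · 1e+11) J ≈ -7.275e+06 J = -7.275 MJ.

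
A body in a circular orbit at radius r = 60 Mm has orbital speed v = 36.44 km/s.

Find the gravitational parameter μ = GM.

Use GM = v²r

Convert to SI: r = 60 Mm = 6e+07 m; v = 36.44 km/s = 36440 m/s.
For a circular orbit v² = GM/r, so GM = v² · r.
GM = (36440)² · 6e+07 m³/s² ≈ 7.967e+16 m³/s² = 7.967 × 10^16 m³/s².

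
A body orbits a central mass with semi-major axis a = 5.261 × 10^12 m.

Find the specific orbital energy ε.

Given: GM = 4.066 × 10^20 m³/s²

ε = −GM / (2a).
ε = −4.066e+20 / (2 · 5.261e+12) J/kg ≈ -3.864e+07 J/kg = -38.64 MJ/kg.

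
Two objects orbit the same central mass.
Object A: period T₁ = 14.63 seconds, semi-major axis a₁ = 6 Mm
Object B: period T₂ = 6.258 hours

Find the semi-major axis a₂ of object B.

Convert to SI: a₁ = 6 Mm = 6e+06 m; T₂ = 6.258 hours = 22528.8 s.
Kepler's third law: (T₁/T₂)² = (a₁/a₂)³ ⇒ a₂ = a₁ · (T₂/T₁)^(2/3).
T₂/T₁ = 22528.8 / 14.63 = 1539.9.
a₂ = 6e+06 · (1539.9)^(2/3) m ≈ 8.001e+08 m = 800.1 Mm.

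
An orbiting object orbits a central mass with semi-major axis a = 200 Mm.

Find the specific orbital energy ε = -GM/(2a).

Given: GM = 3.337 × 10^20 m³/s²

Convert to SI: a = 200 Mm = 2e+08 m.
ε = −GM / (2a).
ε = −3.337e+20 / (2 · 2e+08) J/kg ≈ -8.342e+11 J/kg = -834.2 GJ/kg.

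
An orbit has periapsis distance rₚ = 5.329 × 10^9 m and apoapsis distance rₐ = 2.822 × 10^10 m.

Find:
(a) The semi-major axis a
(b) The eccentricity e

(a) a = (rₚ + rₐ) / 2 = (5.329e+09 + 2.822e+10) / 2 ≈ 1.677e+10 m = 1.677 × 10^10 m.
(b) e = (rₐ − rₚ) / (rₐ + rₚ) = (2.822e+10 − 5.329e+09) / (2.822e+10 + 5.329e+09) ≈ 0.6823.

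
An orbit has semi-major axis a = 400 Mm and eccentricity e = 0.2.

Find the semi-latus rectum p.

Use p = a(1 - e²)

Convert to SI: a = 400 Mm = 4e+08 m.
p = a (1 − e²).
p = 4e+08 · (1 − (0.2)²) = 4e+08 · 0.96 ≈ 3.84e+08 m = 384 Mm.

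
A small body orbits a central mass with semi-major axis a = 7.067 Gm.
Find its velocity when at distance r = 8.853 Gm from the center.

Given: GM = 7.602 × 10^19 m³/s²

Convert to SI: a = 7.067 Gm = 7.067e+09 m; r = 8.853 Gm = 8.853e+09 m.
Vis-viva: v = √(GM · (2/r − 1/a)).
2/r − 1/a = 2/8.853e+09 − 1/7.067e+09 = 8.44094e-11 m⁻¹.
v = √(7.602e+19 · 8.44094e-11) m/s ≈ 8.01e+04 m/s = 80.1 km/s.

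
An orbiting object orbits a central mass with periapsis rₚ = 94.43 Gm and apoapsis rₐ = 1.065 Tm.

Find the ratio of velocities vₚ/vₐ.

Convert to SI: rₚ = 94.43 Gm = 9.443e+10 m; rₐ = 1.065 Tm = 1.065e+12 m.
Conservation of angular momentum gives rₚvₚ = rₐvₐ, so vₚ/vₐ = rₐ/rₚ.
vₚ/vₐ = 1.065e+12 / 9.443e+10 ≈ 11.28.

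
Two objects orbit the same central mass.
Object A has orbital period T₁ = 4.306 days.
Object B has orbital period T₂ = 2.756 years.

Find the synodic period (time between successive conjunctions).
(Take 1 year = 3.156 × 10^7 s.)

Convert to SI: T₁ = 4.306 days = 372038 s; T₂ = 2.756 years = 8.69794e+07 s.
T_syn = |T₁ · T₂ / (T₁ − T₂)|.
T_syn = |372038 · 8.69794e+07 / (372038 − 8.69794e+07)| s ≈ 3.736e+05 s = 4.324 days.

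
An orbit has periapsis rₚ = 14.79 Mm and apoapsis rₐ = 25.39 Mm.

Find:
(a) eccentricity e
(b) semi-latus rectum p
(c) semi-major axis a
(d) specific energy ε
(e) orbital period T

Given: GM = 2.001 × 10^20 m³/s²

Convert to SI: rₚ = 14.79 Mm = 1.479e+07 m; rₐ = 25.39 Mm = 2.539e+07 m.
(a) e = (rₐ − rₚ)/(rₐ + rₚ) = (2.539e+07 − 1.479e+07)/(2.539e+07 + 1.479e+07) ≈ 0.2638
(b) From a = (rₚ + rₐ)/2 = 2.009e+07 m and e = (rₐ − rₚ)/(rₐ + rₚ) = 0.263813, p = a(1 − e²) = 2.009e+07 · (1 − (0.263813)²) ≈ 1.869e+07 m
(c) a = (rₚ + rₐ)/2 = (1.479e+07 + 2.539e+07)/2 ≈ 2.009e+07 m
(d) With a = (rₚ + rₐ)/2 = 2.009e+07 m, ε = −GM/(2a) = −2.001e+20/(2 · 2.009e+07) J/kg ≈ -4.98e+12 J/kg
(e) With a = (rₚ + rₐ)/2 = 2.009e+07 m, T = 2π √(a³/GM) = 2π √((2.009e+07)³/2.001e+20) s ≈ 40 s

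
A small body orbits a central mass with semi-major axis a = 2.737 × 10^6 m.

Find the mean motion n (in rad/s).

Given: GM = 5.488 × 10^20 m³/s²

n = √(GM / a³).
n = √(5.488e+20 / (2.737e+06)³) rad/s ≈ 5.174 rad/s.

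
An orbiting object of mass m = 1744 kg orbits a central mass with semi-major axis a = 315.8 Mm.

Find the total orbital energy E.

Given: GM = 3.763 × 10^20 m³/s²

Convert to SI: a = 315.8 Mm = 3.158e+08 m.
E = −GMm / (2a).
E = −3.763e+20 · 1744 / (2 · 3.158e+08) J ≈ -1.039e+15 J = -1.039 PJ.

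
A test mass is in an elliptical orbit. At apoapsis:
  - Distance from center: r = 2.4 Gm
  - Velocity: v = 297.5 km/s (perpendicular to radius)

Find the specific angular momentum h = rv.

Convert to SI: r = 2.4 Gm = 2.4e+09 m; v = 297.5 km/s = 297500 m/s.
With v perpendicular to r, h = r · v.
h = 2.4e+09 · 297500 m²/s ≈ 7.14e+14 m²/s.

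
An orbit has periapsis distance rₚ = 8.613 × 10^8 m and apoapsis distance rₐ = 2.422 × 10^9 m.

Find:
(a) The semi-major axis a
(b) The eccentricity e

(a) a = (rₚ + rₐ) / 2 = (8.613e+08 + 2.422e+09) / 2 ≈ 1.642e+09 m = 1.642 × 10^9 m.
(b) e = (rₐ − rₚ) / (rₐ + rₚ) = (2.422e+09 − 8.613e+08) / (2.422e+09 + 8.613e+08) ≈ 0.4753.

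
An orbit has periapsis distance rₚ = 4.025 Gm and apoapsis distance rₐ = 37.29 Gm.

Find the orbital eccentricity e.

Convert to SI: rₚ = 4.025 Gm = 4.025e+09 m; rₐ = 37.29 Gm = 3.729e+10 m.
e = (rₐ − rₚ) / (rₐ + rₚ).
e = (3.729e+10 − 4.025e+09) / (3.729e+10 + 4.025e+09) = 3.3265e+10 / 4.1315e+10 ≈ 0.8052.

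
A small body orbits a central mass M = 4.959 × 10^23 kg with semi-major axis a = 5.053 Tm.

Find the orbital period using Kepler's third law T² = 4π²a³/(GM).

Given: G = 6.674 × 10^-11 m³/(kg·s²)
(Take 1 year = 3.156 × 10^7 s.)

Convert to SI: a = 5.053 Tm = 5.053e+12 m.
GM = G · M = 6.674e-11 · 4.959e+23 = 3.30964e+13 m³/s².
Kepler's third law: T = 2π √(a³ / GM).
Substituting a = 5.053e+12 m and GM = 3.30964e+13 m³/s²:
T = 2π √((5.053e+12)³ / 3.30964e+13) s
T ≈ 1.241e+13 s = 3.931e+05 years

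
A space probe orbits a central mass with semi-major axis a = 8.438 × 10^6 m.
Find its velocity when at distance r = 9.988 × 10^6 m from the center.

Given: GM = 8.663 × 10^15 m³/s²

Vis-viva: v = √(GM · (2/r − 1/a)).
2/r − 1/a = 2/9.988e+06 − 1/8.438e+06 = 8.17288e-08 m⁻¹.
v = √(8.663e+15 · 8.17288e-08) m/s ≈ 2.661e+04 m/s = 26.61 km/s.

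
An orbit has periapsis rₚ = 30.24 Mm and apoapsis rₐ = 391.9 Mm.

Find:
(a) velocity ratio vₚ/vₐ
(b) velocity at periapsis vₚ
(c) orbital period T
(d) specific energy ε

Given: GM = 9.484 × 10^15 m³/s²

Convert to SI: rₚ = 30.24 Mm = 3.024e+07 m; rₐ = 391.9 Mm = 3.919e+08 m.
(a) Conservation of angular momentum (rₚvₚ = rₐvₐ) gives vₚ/vₐ = rₐ/rₚ = 3.919e+08/3.024e+07 ≈ 12.96
(b) With a = (rₚ + rₐ)/2 = 2.1107e+08 m, vₚ = √(GM (2/rₚ − 1/a)) = √(9.484e+15 · (2/3.024e+07 − 1/2.1107e+08)) m/s ≈ 2.413e+04 m/s
(c) With a = (rₚ + rₐ)/2 = 2.1107e+08 m, T = 2π √(a³/GM) = 2π √((2.1107e+08)³/9.484e+15) s ≈ 1.978e+05 s
(d) With a = (rₚ + rₐ)/2 = 2.1107e+08 m, ε = −GM/(2a) = −9.484e+15/(2 · 2.1107e+08) J/kg ≈ -2.247e+07 J/kg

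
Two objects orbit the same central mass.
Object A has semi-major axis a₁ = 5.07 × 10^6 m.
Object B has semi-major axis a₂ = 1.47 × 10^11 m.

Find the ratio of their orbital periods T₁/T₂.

From Kepler's third law, (T₁/T₂)² = (a₁/a₂)³, so T₁/T₂ = (a₁/a₂)^(3/2).
a₁/a₂ = 5.07e+06 / 1.47e+11 = 3.44898e-05.
T₁/T₂ = (3.44898e-05)^(3/2) ≈ 2.026e-07.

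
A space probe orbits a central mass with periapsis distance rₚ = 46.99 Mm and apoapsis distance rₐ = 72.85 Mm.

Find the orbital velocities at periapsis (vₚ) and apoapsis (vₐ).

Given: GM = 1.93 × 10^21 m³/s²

Convert to SI: rₚ = 46.99 Mm = 4.699e+07 m; rₐ = 72.85 Mm = 7.285e+07 m.
Use the vis-viva equation v² = GM(2/r − 1/a) with a = (rₚ + rₐ)/2 = (4.699e+07 + 7.285e+07)/2 = 5.992e+07 m.
vₚ = √(GM · (2/rₚ − 1/a)) = √(1.93e+21 · (2/4.699e+07 − 1/5.992e+07)) m/s ≈ 7.067e+06 m/s = 7067 km/s.
vₐ = √(GM · (2/rₐ − 1/a)) = √(1.93e+21 · (2/7.285e+07 − 1/5.992e+07)) m/s ≈ 4.558e+06 m/s = 4558 km/s.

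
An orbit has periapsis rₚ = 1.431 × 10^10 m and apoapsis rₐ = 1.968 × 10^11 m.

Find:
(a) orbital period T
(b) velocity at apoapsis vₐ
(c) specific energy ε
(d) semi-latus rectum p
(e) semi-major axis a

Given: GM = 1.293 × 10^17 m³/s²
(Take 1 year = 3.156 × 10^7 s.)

(a) With a = (rₚ + rₐ)/2 = 1.05555e+11 m, T = 2π √(a³/GM) = 2π √((1.05555e+11)³/1.293e+17) s ≈ 5.992e+08 s
(b) With a = (rₚ + rₐ)/2 = 1.05555e+11 m, vₐ = √(GM (2/rₐ − 1/a)) = √(1.293e+17 · (2/1.968e+11 − 1/1.05555e+11)) m/s ≈ 298.4 m/s
(c) With a = (rₚ + rₐ)/2 = 1.05555e+11 m, ε = −GM/(2a) = −1.293e+17/(2 · 1.05555e+11) J/kg ≈ -6.125e+05 J/kg
(d) From a = (rₚ + rₐ)/2 = 1.05555e+11 m and e = (rₐ − rₚ)/(rₐ + rₚ) = 0.864431, p = a(1 − e²) = 1.05555e+11 · (1 − (0.864431)²) ≈ 2.668e+10 m
(e) a = (rₚ + rₐ)/2 = (1.431e+10 + 1.968e+11)/2 ≈ 1.056e+11 m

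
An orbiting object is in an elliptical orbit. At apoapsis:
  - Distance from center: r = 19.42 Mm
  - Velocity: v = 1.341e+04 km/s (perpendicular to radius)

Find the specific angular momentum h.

Convert to SI: r = 19.42 Mm = 1.942e+07 m; v = 1.341e+04 km/s = 1.341e+07 m/s.
With v perpendicular to r, h = r · v.
h = 1.942e+07 · 1.341e+07 m²/s ≈ 2.604e+14 m²/s.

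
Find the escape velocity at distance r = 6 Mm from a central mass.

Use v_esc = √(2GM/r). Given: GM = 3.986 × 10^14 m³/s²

Convert to SI: r = 6 Mm = 6e+06 m.
Escape velocity comes from setting total energy to zero: ½v² − GM/r = 0 ⇒ v_esc = √(2GM / r).
v_esc = √(2 · 3.986e+14 / 6e+06) m/s ≈ 1.153e+04 m/s = 11.53 km/s.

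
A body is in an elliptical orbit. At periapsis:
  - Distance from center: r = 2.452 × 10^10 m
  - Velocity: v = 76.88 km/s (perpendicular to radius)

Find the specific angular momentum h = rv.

Convert to SI: v = 76.88 km/s = 76880 m/s.
With v perpendicular to r, h = r · v.
h = 2.452e+10 · 76880 m²/s ≈ 1.885e+15 m²/s.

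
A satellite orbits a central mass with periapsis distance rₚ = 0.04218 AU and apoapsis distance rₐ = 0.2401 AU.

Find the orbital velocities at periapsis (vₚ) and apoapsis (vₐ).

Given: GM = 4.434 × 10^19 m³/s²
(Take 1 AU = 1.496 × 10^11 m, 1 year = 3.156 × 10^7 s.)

Convert to SI: rₚ = 0.04218 AU = 6.31013e+09 m; rₐ = 0.2401 AU = 3.5919e+10 m.
Use the vis-viva equation v² = GM(2/r − 1/a) with a = (rₚ + rₐ)/2 = (6.31013e+09 + 3.5919e+10)/2 = 2.11145e+10 m.
vₚ = √(GM · (2/rₚ − 1/a)) = √(4.434e+19 · (2/6.31013e+09 − 1/2.11145e+10)) m/s ≈ 1.093e+05 m/s = 23.07 AU/year.
vₐ = √(GM · (2/rₐ − 1/a)) = √(4.434e+19 · (2/3.5919e+10 − 1/2.11145e+10)) m/s ≈ 1.921e+04 m/s = 4.052 AU/year.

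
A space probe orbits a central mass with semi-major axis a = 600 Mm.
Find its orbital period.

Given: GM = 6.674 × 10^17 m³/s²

Convert to SI: a = 600 Mm = 6e+08 m.
Kepler's third law: T = 2π √(a³ / GM).
Substituting a = 6e+08 m and GM = 6.674e+17 m³/s²:
T = 2π √((6e+08)³ / 6.674e+17) s
T ≈ 1.13e+05 s = 1.308 days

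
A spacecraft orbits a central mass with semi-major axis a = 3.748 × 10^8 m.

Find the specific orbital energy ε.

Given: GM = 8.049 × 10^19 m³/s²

ε = −GM / (2a).
ε = −8.049e+19 / (2 · 3.748e+08) J/kg ≈ -1.074e+11 J/kg = -107.4 GJ/kg.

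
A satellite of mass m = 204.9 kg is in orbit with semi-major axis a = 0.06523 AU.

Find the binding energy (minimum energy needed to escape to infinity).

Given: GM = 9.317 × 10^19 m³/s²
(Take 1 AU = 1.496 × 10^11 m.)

Convert to SI: a = 0.06523 AU = 9.75841e+09 m.
Total orbital energy is E = −GMm/(2a); binding energy is E_bind = −E = GMm/(2a).
E_bind = 9.317e+19 · 204.9 / (2 · 9.75841e+09) J ≈ 9.782e+11 J = 978.2 GJ.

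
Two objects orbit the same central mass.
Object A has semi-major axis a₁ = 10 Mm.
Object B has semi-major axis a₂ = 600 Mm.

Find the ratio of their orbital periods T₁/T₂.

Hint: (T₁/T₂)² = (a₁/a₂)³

Convert to SI: a₁ = 10 Mm = 1e+07 m; a₂ = 600 Mm = 6e+08 m.
From Kepler's third law, (T₁/T₂)² = (a₁/a₂)³, so T₁/T₂ = (a₁/a₂)^(3/2).
a₁/a₂ = 1e+07 / 6e+08 = 0.0166667.
T₁/T₂ = (0.0166667)^(3/2) ≈ 0.002152.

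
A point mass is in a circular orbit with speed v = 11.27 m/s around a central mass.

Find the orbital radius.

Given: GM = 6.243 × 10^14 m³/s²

For a circular orbit, v² = GM / r, so r = GM / v².
r = 6.243e+14 / (11.27)² m ≈ 4.915e+12 m = 4.915 Tm.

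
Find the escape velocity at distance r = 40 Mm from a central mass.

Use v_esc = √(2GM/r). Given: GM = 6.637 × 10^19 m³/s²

Convert to SI: r = 40 Mm = 4e+07 m.
Escape velocity comes from setting total energy to zero: ½v² − GM/r = 0 ⇒ v_esc = √(2GM / r).
v_esc = √(2 · 6.637e+19 / 4e+07) m/s ≈ 1.822e+06 m/s = 1822 km/s.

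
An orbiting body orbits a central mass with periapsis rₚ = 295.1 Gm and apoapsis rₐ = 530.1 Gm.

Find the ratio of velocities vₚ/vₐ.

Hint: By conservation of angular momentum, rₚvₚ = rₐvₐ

Convert to SI: rₚ = 295.1 Gm = 2.951e+11 m; rₐ = 530.1 Gm = 5.301e+11 m.
Conservation of angular momentum gives rₚvₚ = rₐvₐ, so vₚ/vₐ = rₐ/rₚ.
vₚ/vₐ = 5.301e+11 / 2.951e+11 ≈ 1.796.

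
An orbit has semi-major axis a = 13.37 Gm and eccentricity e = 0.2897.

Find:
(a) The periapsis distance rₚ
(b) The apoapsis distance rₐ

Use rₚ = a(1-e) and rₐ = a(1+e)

Convert to SI: a = 13.37 Gm = 1.337e+10 m.
(a) rₚ = a(1 − e) = 1.337e+10 · (1 − 0.2897) = 1.337e+10 · 0.7103 ≈ 9.497e+09 m = 9.497 Gm.
(b) rₐ = a(1 + e) = 1.337e+10 · (1 + 0.2897) = 1.337e+10 · 1.2897 ≈ 1.724e+10 m = 17.24 Gm.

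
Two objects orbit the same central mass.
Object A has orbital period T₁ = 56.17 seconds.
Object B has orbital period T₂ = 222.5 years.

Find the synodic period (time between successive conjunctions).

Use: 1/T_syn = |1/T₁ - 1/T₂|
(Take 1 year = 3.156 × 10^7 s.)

Convert to SI: T₂ = 222.5 years = 7.0221e+09 s.
T_syn = |T₁ · T₂ / (T₁ − T₂)|.
T_syn = |56.17 · 7.0221e+09 / (56.17 − 7.0221e+09)| s ≈ 56.17 s = 56.17 seconds.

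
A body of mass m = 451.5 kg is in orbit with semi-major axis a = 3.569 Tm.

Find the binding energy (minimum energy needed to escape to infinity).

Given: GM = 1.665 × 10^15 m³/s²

Convert to SI: a = 3.569 Tm = 3.569e+12 m.
Total orbital energy is E = −GMm/(2a); binding energy is E_bind = −E = GMm/(2a).
E_bind = 1.665e+15 · 451.5 / (2 · 3.569e+12) J ≈ 1.053e+05 J = 105.3 kJ.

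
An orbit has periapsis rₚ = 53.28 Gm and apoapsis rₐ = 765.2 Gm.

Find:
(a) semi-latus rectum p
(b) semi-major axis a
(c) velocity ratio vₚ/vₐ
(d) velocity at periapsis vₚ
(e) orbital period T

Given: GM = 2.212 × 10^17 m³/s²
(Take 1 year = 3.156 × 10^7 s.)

Convert to SI: rₚ = 53.28 Gm = 5.328e+10 m; rₐ = 765.2 Gm = 7.652e+11 m.
(a) From a = (rₚ + rₐ)/2 = 4.0924e+11 m and e = (rₐ − rₚ)/(rₐ + rₚ) = 0.869807, p = a(1 − e²) = 4.0924e+11 · (1 − (0.869807)²) ≈ 9.962e+10 m
(b) a = (rₚ + rₐ)/2 = (5.328e+10 + 7.652e+11)/2 ≈ 4.092e+11 m
(c) Conservation of angular momentum (rₚvₚ = rₐvₐ) gives vₚ/vₐ = rₐ/rₚ = 7.652e+11/5.328e+10 ≈ 14.36
(d) With a = (rₚ + rₐ)/2 = 4.0924e+11 m, vₚ = √(GM (2/rₚ − 1/a)) = √(2.212e+17 · (2/5.328e+10 − 1/4.0924e+11)) m/s ≈ 2786 m/s
(e) With a = (rₚ + rₐ)/2 = 4.0924e+11 m, T = 2π √(a³/GM) = 2π √((4.0924e+11)³/2.212e+17) s ≈ 3.497e+09 s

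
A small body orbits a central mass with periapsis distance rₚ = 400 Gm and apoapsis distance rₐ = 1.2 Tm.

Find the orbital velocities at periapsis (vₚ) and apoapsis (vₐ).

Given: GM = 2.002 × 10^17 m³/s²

Convert to SI: rₚ = 400 Gm = 4e+11 m; rₐ = 1.2 Tm = 1.2e+12 m.
Use the vis-viva equation v² = GM(2/r − 1/a) with a = (rₚ + rₐ)/2 = (4e+11 + 1.2e+12)/2 = 8e+11 m.
vₚ = √(GM · (2/rₚ − 1/a)) = √(2.002e+17 · (2/4e+11 − 1/8e+11)) m/s ≈ 866.5 m/s = 866.5 m/s.
vₐ = √(GM · (2/rₐ − 1/a)) = √(2.002e+17 · (2/1.2e+12 − 1/8e+11)) m/s ≈ 288.8 m/s = 288.8 m/s.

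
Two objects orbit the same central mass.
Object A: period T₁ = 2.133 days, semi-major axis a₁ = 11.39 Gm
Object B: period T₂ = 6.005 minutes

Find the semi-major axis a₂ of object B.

Convert to SI: T₁ = 2.133 days = 184291 s; a₁ = 11.39 Gm = 1.139e+10 m; T₂ = 6.005 minutes = 360.3 s.
Kepler's third law: (T₁/T₂)² = (a₁/a₂)³ ⇒ a₂ = a₁ · (T₂/T₁)^(2/3).
T₂/T₁ = 360.3 / 184291 = 0.00195506.
a₂ = 1.139e+10 · (0.00195506)^(2/3) m ≈ 1.781e+08 m = 178.1 Mm.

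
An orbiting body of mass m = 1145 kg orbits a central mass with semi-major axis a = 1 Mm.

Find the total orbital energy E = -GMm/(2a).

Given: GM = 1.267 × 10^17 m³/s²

Convert to SI: a = 1 Mm = 1e+06 m.
E = −GMm / (2a).
E = −1.267e+17 · 1145 / (2 · 1e+06) J ≈ -7.254e+13 J = -72.54 TJ.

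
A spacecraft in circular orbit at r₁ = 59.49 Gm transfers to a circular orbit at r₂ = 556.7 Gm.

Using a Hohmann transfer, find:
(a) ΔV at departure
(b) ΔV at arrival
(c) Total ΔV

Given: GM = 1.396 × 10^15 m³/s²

Convert to SI: r₁ = 59.49 Gm = 5.949e+10 m; r₂ = 556.7 Gm = 5.567e+11 m.
Transfer semi-major axis: a_t = (r₁ + r₂)/2 = (5.949e+10 + 5.567e+11)/2 = 3.08095e+11 m.
Circular speeds: v₁ = √(GM/r₁) = 153.187 m/s, v₂ = √(GM/r₂) = 50.0763 m/s.
Transfer speeds (vis-viva v² = GM(2/r − 1/a_t)): v₁ᵗ = 205.915 m/s, v₂ᵗ = 22.0045 m/s.
(a) ΔV₁ = |v₁ᵗ − v₁| ≈ 52.73 m/s = 52.73 m/s.
(b) ΔV₂ = |v₂ − v₂ᵗ| ≈ 28.07 m/s = 28.07 m/s.
(c) ΔV_total = ΔV₁ + ΔV₂ ≈ 80.8 m/s = 80.8 m/s.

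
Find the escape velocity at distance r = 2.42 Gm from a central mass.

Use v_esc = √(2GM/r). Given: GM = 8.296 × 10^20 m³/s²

Convert to SI: r = 2.42 Gm = 2.42e+09 m.
Escape velocity comes from setting total energy to zero: ½v² − GM/r = 0 ⇒ v_esc = √(2GM / r).
v_esc = √(2 · 8.296e+20 / 2.42e+09) m/s ≈ 8.28e+05 m/s = 828 km/s.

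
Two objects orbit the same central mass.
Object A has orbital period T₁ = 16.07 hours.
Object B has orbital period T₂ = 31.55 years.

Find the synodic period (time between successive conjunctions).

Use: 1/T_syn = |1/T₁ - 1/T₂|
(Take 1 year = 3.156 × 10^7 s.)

Convert to SI: T₁ = 16.07 hours = 57852 s; T₂ = 31.55 years = 9.95718e+08 s.
T_syn = |T₁ · T₂ / (T₁ − T₂)|.
T_syn = |57852 · 9.95718e+08 / (57852 − 9.95718e+08)| s ≈ 5.786e+04 s = 16.07 hours.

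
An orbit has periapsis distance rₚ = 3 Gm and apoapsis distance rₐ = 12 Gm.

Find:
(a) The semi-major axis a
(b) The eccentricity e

Convert to SI: rₚ = 3 Gm = 3e+09 m; rₐ = 12 Gm = 1.2e+10 m.
(a) a = (rₚ + rₐ) / 2 = (3e+09 + 1.2e+10) / 2 ≈ 7.5e+09 m = 7.5 Gm.
(b) e = (rₐ − rₚ) / (rₐ + rₚ) = (1.2e+10 − 3e+09) / (1.2e+10 + 3e+09) ≈ 0.6.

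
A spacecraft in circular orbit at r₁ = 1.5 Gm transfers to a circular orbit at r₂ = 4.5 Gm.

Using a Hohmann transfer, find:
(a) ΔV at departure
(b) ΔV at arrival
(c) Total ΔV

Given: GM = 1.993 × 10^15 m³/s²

Convert to SI: r₁ = 1.5 Gm = 1.5e+09 m; r₂ = 4.5 Gm = 4.5e+09 m.
Transfer semi-major axis: a_t = (r₁ + r₂)/2 = (1.5e+09 + 4.5e+09)/2 = 3e+09 m.
Circular speeds: v₁ = √(GM/r₁) = 1152.68 m/s, v₂ = √(GM/r₂) = 665.499 m/s.
Transfer speeds (vis-viva v² = GM(2/r − 1/a_t)): v₁ᵗ = 1411.74 m/s, v₂ᵗ = 470.579 m/s.
(a) ΔV₁ = |v₁ᵗ − v₁| ≈ 259.1 m/s = 259.1 m/s.
(b) ΔV₂ = |v₂ − v₂ᵗ| ≈ 194.9 m/s = 194.9 m/s.
(c) ΔV_total = ΔV₁ + ΔV₂ ≈ 454 m/s = 454 m/s.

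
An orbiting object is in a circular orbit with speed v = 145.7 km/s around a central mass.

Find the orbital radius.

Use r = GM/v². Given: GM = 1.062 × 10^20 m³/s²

Convert to SI: v = 145.7 km/s = 145700 m/s.
For a circular orbit, v² = GM / r, so r = GM / v².
r = 1.062e+20 / (145700)² m ≈ 5.003e+09 m = 5.003 Gm.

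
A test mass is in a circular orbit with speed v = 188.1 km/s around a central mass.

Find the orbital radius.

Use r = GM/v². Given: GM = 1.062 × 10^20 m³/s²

Convert to SI: v = 188.1 km/s = 188100 m/s.
For a circular orbit, v² = GM / r, so r = GM / v².
r = 1.062e+20 / (188100)² m ≈ 3.002e+09 m = 3.002 Gm.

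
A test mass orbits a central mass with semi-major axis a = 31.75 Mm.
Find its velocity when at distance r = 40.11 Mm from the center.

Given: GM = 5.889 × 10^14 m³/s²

Convert to SI: a = 31.75 Mm = 3.175e+07 m; r = 40.11 Mm = 4.011e+07 m.
Vis-viva: v = √(GM · (2/r − 1/a)).
2/r − 1/a = 2/4.011e+07 − 1/3.175e+07 = 1.83668e-08 m⁻¹.
v = √(5.889e+14 · 1.83668e-08) m/s ≈ 3289 m/s = 3.289 km/s.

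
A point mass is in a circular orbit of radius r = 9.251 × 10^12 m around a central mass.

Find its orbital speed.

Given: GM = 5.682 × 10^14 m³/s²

For a circular orbit, gravity supplies the centripetal force, so v = √(GM / r).
v = √(5.682e+14 / 9.251e+12) m/s ≈ 7.837 m/s = 7.837 m/s.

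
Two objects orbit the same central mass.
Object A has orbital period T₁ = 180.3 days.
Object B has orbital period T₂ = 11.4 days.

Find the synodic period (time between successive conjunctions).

Convert to SI: T₁ = 180.3 days = 1.55779e+07 s; T₂ = 11.4 days = 984960 s.
T_syn = |T₁ · T₂ / (T₁ − T₂)|.
T_syn = |1.55779e+07 · 984960 / (1.55779e+07 − 984960)| s ≈ 1.051e+06 s = 12.17 days.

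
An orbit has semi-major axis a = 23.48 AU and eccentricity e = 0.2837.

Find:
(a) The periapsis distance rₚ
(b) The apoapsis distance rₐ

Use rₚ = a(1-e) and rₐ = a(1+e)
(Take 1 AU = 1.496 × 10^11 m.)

Convert to SI: a = 23.48 AU = 3.51261e+12 m.
(a) rₚ = a(1 − e) = 3.51261e+12 · (1 − 0.2837) = 3.51261e+12 · 0.7163 ≈ 2.516e+12 m = 16.82 AU.
(b) rₐ = a(1 + e) = 3.51261e+12 · (1 + 0.2837) = 3.51261e+12 · 1.2837 ≈ 4.509e+12 m = 30.14 AU.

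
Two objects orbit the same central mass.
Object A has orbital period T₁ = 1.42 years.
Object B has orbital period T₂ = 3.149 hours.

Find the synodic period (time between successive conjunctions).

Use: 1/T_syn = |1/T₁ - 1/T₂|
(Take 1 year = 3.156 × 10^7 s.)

Convert to SI: T₁ = 1.42 years = 4.48152e+07 s; T₂ = 3.149 hours = 11336.4 s.
T_syn = |T₁ · T₂ / (T₁ − T₂)|.
T_syn = |4.48152e+07 · 11336.4 / (4.48152e+07 − 11336.4)| s ≈ 1.134e+04 s = 3.15 hours.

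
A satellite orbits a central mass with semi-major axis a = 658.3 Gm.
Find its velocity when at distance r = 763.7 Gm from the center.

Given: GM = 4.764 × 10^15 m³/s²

Convert to SI: a = 658.3 Gm = 6.583e+11 m; r = 763.7 Gm = 7.637e+11 m.
Vis-viva: v = √(GM · (2/r − 1/a)).
2/r − 1/a = 2/7.637e+11 − 1/6.583e+11 = 1.09977e-12 m⁻¹.
v = √(4.764e+15 · 1.09977e-12) m/s ≈ 72.38 m/s = 72.38 m/s.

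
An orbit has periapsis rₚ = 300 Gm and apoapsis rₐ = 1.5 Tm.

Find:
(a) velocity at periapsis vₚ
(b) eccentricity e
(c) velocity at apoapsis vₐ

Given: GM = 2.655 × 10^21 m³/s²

Convert to SI: rₚ = 300 Gm = 3e+11 m; rₐ = 1.5 Tm = 1.5e+12 m.
(a) With a = (rₚ + rₐ)/2 = 9e+11 m, vₚ = √(GM (2/rₚ − 1/a)) = √(2.655e+21 · (2/3e+11 − 1/9e+11)) m/s ≈ 1.214e+05 m/s
(b) e = (rₐ − rₚ)/(rₐ + rₚ) = (1.5e+12 − 3e+11)/(1.5e+12 + 3e+11) ≈ 0.6667
(c) With a = (rₚ + rₐ)/2 = 9e+11 m, vₐ = √(GM (2/rₐ − 1/a)) = √(2.655e+21 · (2/1.5e+12 − 1/9e+11)) m/s ≈ 2.429e+04 m/s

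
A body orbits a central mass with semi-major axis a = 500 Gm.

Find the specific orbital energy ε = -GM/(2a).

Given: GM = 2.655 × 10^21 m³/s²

Convert to SI: a = 500 Gm = 5e+11 m.
ε = −GM / (2a).
ε = −2.655e+21 / (2 · 5e+11) J/kg ≈ -2.655e+09 J/kg = -2.655 GJ/kg.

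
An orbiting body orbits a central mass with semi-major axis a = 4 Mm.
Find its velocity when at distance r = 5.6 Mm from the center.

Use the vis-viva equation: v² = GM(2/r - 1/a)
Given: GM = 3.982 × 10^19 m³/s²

Convert to SI: a = 4 Mm = 4e+06 m; r = 5.6 Mm = 5.6e+06 m.
Vis-viva: v = √(GM · (2/r − 1/a)).
2/r − 1/a = 2/5.6e+06 − 1/4e+06 = 1.07143e-07 m⁻¹.
v = √(3.982e+19 · 1.07143e-07) m/s ≈ 2.066e+06 m/s = 2066 km/s.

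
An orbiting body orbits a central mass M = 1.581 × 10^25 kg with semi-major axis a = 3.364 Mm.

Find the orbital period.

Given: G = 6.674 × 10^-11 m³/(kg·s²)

Convert to SI: a = 3.364 Mm = 3.364e+06 m.
GM = G · M = 6.674e-11 · 1.581e+25 = 1.05516e+15 m³/s².
Kepler's third law: T = 2π √(a³ / GM).
Substituting a = 3.364e+06 m and GM = 1.05516e+15 m³/s²:
T = 2π √((3.364e+06)³ / 1.05516e+15) s
T ≈ 1193 s = 19.89 minutes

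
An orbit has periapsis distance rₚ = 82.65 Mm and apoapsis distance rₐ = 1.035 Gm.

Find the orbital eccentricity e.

Convert to SI: rₚ = 82.65 Mm = 8.265e+07 m; rₐ = 1.035 Gm = 1.035e+09 m.
e = (rₐ − rₚ) / (rₐ + rₚ).
e = (1.035e+09 − 8.265e+07) / (1.035e+09 + 8.265e+07) = 9.5235e+08 / 1.11765e+09 ≈ 0.8521.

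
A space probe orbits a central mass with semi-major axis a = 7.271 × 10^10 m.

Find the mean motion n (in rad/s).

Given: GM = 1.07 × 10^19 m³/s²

n = √(GM / a³).
n = √(1.07e+19 / (7.271e+10)³) rad/s ≈ 1.668e-07 rad/s.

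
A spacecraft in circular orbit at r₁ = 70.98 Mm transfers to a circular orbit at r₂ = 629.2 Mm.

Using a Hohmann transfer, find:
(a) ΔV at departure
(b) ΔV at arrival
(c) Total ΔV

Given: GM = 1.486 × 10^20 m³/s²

Convert to SI: r₁ = 70.98 Mm = 7.098e+07 m; r₂ = 629.2 Mm = 6.292e+08 m.
Transfer semi-major axis: a_t = (r₁ + r₂)/2 = (7.098e+07 + 6.292e+08)/2 = 3.5009e+08 m.
Circular speeds: v₁ = √(GM/r₁) = 1.44691e+06 m/s, v₂ = √(GM/r₂) = 485976 m/s.
Transfer speeds (vis-viva v² = GM(2/r − 1/a_t)): v₁ᵗ = 1.93975e+06 m/s, v₂ᵗ = 218823 m/s.
(a) ΔV₁ = |v₁ᵗ − v₁| ≈ 4.928e+05 m/s = 492.8 km/s.
(b) ΔV₂ = |v₂ − v₂ᵗ| ≈ 2.672e+05 m/s = 267.2 km/s.
(c) ΔV_total = ΔV₁ + ΔV₂ ≈ 7.6e+05 m/s = 760 km/s.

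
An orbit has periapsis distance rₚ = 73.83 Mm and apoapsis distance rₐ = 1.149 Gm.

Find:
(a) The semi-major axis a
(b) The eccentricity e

Convert to SI: rₚ = 73.83 Mm = 7.383e+07 m; rₐ = 1.149 Gm = 1.149e+09 m.
(a) a = (rₚ + rₐ) / 2 = (7.383e+07 + 1.149e+09) / 2 ≈ 6.114e+08 m = 611.4 Mm.
(b) e = (rₐ − rₚ) / (rₐ + rₚ) = (1.149e+09 − 7.383e+07) / (1.149e+09 + 7.383e+07) ≈ 0.8792.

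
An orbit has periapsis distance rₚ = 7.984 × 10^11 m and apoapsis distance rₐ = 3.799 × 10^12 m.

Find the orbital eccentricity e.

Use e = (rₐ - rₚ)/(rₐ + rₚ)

e = (rₐ − rₚ) / (rₐ + rₚ).
e = (3.799e+12 − 7.984e+11) / (3.799e+12 + 7.984e+11) = 3.0006e+12 / 4.5974e+12 ≈ 0.6527.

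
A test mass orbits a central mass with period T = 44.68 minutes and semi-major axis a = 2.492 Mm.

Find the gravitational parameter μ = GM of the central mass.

Convert to SI: T = 44.68 minutes = 2680.8 s; a = 2.492 Mm = 2.492e+06 m.
GM = 4π² · a³ / T².
GM = 4π² · (2.492e+06)³ / (2680.8)² m³/s² ≈ 8.501e+13 m³/s² = 8.501 × 10^13 m³/s².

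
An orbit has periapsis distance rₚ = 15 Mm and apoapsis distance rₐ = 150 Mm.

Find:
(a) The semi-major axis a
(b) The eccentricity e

Convert to SI: rₚ = 15 Mm = 1.5e+07 m; rₐ = 150 Mm = 1.5e+08 m.
(a) a = (rₚ + rₐ) / 2 = (1.5e+07 + 1.5e+08) / 2 ≈ 8.25e+07 m = 82.5 Mm.
(b) e = (rₐ − rₚ) / (rₐ + rₚ) = (1.5e+08 − 1.5e+07) / (1.5e+08 + 1.5e+07) ≈ 0.8182.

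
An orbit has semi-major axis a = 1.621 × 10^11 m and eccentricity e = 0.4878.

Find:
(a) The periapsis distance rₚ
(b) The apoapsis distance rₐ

(a) rₚ = a(1 − e) = 1.621e+11 · (1 − 0.4878) = 1.621e+11 · 0.5122 ≈ 8.303e+10 m = 8.303 × 10^10 m.
(b) rₐ = a(1 + e) = 1.621e+11 · (1 + 0.4878) = 1.621e+11 · 1.4878 ≈ 2.412e+11 m = 2.412 × 10^11 m.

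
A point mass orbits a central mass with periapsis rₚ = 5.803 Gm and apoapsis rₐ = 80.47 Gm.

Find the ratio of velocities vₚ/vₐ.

Convert to SI: rₚ = 5.803 Gm = 5.803e+09 m; rₐ = 80.47 Gm = 8.047e+10 m.
Conservation of angular momentum gives rₚvₚ = rₐvₐ, so vₚ/vₐ = rₐ/rₚ.
vₚ/vₐ = 8.047e+10 / 5.803e+09 ≈ 13.87.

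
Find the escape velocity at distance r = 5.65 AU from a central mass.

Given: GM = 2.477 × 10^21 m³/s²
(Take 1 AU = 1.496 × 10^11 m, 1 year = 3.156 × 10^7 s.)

Convert to SI: r = 5.65 AU = 8.4524e+11 m.
Escape velocity comes from setting total energy to zero: ½v² − GM/r = 0 ⇒ v_esc = √(2GM / r).
v_esc = √(2 · 2.477e+21 / 8.4524e+11) m/s ≈ 7.656e+04 m/s = 16.15 AU/year.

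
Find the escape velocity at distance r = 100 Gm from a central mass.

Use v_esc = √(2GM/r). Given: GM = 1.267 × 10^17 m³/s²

Convert to SI: r = 100 Gm = 1e+11 m.
Escape velocity comes from setting total energy to zero: ½v² − GM/r = 0 ⇒ v_esc = √(2GM / r).
v_esc = √(2 · 1.267e+17 / 1e+11) m/s ≈ 1592 m/s = 1.592 km/s.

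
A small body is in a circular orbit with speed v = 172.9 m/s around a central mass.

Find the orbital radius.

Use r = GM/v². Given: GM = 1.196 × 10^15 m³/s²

For a circular orbit, v² = GM / r, so r = GM / v².
r = 1.196e+15 / (172.9)² m ≈ 4.001e+10 m = 40.01 Gm.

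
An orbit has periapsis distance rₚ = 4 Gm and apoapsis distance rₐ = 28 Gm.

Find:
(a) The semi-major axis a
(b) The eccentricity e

Convert to SI: rₚ = 4 Gm = 4e+09 m; rₐ = 28 Gm = 2.8e+10 m.
(a) a = (rₚ + rₐ) / 2 = (4e+09 + 2.8e+10) / 2 ≈ 1.6e+10 m = 16 Gm.
(b) e = (rₐ − rₚ) / (rₐ + rₚ) = (2.8e+10 − 4e+09) / (2.8e+10 + 4e+09) ≈ 0.75.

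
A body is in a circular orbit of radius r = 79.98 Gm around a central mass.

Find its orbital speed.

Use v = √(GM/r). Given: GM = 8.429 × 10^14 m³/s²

Convert to SI: r = 79.98 Gm = 7.998e+10 m.
For a circular orbit, gravity supplies the centripetal force, so v = √(GM / r).
v = √(8.429e+14 / 7.998e+10) m/s ≈ 102.7 m/s = 102.7 m/s.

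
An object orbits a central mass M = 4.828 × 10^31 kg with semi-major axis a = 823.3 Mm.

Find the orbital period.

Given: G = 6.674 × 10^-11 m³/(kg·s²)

Convert to SI: a = 823.3 Mm = 8.233e+08 m.
GM = G · M = 6.674e-11 · 4.828e+31 = 3.22221e+21 m³/s².
Kepler's third law: T = 2π √(a³ / GM).
Substituting a = 8.233e+08 m and GM = 3.22221e+21 m³/s²:
T = 2π √((8.233e+08)³ / 3.22221e+21) s
T ≈ 2615 s = 43.58 minutes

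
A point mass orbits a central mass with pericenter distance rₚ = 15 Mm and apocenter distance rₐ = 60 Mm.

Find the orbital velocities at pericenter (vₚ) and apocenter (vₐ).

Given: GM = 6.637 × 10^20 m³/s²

Convert to SI: rₚ = 15 Mm = 1.5e+07 m; rₐ = 60 Mm = 6e+07 m.
Use the vis-viva equation v² = GM(2/r − 1/a) with a = (rₚ + rₐ)/2 = (1.5e+07 + 6e+07)/2 = 3.75e+07 m.
vₚ = √(GM · (2/rₚ − 1/a)) = √(6.637e+20 · (2/1.5e+07 − 1/3.75e+07)) m/s ≈ 8.414e+06 m/s = 8414 km/s.
vₐ = √(GM · (2/rₐ − 1/a)) = √(6.637e+20 · (2/6e+07 − 1/3.75e+07)) m/s ≈ 2.103e+06 m/s = 2103 km/s.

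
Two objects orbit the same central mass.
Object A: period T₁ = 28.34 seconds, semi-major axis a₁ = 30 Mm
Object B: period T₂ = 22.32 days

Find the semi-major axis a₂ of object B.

Convert to SI: a₁ = 30 Mm = 3e+07 m; T₂ = 22.32 days = 1.92845e+06 s.
Kepler's third law: (T₁/T₂)² = (a₁/a₂)³ ⇒ a₂ = a₁ · (T₂/T₁)^(2/3).
T₂/T₁ = 1.92845e+06 / 28.34 = 68046.9.
a₂ = 3e+07 · (68046.9)^(2/3) m ≈ 5e+10 m = 50 Gm.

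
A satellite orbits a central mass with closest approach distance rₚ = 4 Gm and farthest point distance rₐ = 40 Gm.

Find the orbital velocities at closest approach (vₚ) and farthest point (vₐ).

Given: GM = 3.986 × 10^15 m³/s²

Convert to SI: rₚ = 4 Gm = 4e+09 m; rₐ = 40 Gm = 4e+10 m.
Use the vis-viva equation v² = GM(2/r − 1/a) with a = (rₚ + rₐ)/2 = (4e+09 + 4e+10)/2 = 2.2e+10 m.
vₚ = √(GM · (2/rₚ − 1/a)) = √(3.986e+15 · (2/4e+09 − 1/2.2e+10)) m/s ≈ 1346 m/s = 1.346 km/s.
vₐ = √(GM · (2/rₐ − 1/a)) = √(3.986e+15 · (2/4e+10 − 1/2.2e+10)) m/s ≈ 134.6 m/s = 134.6 m/s.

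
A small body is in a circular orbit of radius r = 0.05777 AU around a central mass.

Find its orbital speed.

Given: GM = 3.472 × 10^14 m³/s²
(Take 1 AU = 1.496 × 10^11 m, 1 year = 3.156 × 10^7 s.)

Convert to SI: r = 0.05777 AU = 8.64239e+09 m.
For a circular orbit, gravity supplies the centripetal force, so v = √(GM / r).
v = √(3.472e+14 / 8.64239e+09) m/s ≈ 200.4 m/s = 0.04228 AU/year.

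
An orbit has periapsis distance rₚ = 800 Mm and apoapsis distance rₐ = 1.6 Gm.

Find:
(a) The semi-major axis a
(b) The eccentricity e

Convert to SI: rₚ = 800 Mm = 8e+08 m; rₐ = 1.6 Gm = 1.6e+09 m.
(a) a = (rₚ + rₐ) / 2 = (8e+08 + 1.6e+09) / 2 ≈ 1.2e+09 m = 1.2 Gm.
(b) e = (rₐ − rₚ) / (rₐ + rₚ) = (1.6e+09 − 8e+08) / (1.6e+09 + 8e+08) ≈ 0.3333.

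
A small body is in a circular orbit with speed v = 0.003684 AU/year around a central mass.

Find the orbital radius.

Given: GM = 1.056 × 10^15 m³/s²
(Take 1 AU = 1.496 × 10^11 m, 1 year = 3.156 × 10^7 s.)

Convert to SI: v = 0.003684 AU/year = 17.4628 m/s.
For a circular orbit, v² = GM / r, so r = GM / v².
r = 1.056e+15 / (17.4628)² m ≈ 3.463e+12 m = 23.15 AU.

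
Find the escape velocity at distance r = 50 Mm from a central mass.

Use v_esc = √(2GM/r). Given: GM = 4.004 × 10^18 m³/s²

Convert to SI: r = 50 Mm = 5e+07 m.
Escape velocity comes from setting total energy to zero: ½v² − GM/r = 0 ⇒ v_esc = √(2GM / r).
v_esc = √(2 · 4.004e+18 / 5e+07) m/s ≈ 4.002e+05 m/s = 400.2 km/s.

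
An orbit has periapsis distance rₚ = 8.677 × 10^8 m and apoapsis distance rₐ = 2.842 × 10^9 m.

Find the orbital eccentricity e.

e = (rₐ − rₚ) / (rₐ + rₚ).
e = (2.842e+09 − 8.677e+08) / (2.842e+09 + 8.677e+08) = 1.9743e+09 / 3.7097e+09 ≈ 0.5322.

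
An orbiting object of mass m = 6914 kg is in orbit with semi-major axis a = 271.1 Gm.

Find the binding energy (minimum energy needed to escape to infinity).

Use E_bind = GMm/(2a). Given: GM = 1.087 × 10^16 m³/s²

Convert to SI: a = 271.1 Gm = 2.711e+11 m.
Total orbital energy is E = −GMm/(2a); binding energy is E_bind = −E = GMm/(2a).
E_bind = 1.087e+16 · 6914 / (2 · 2.711e+11) J ≈ 1.386e+08 J = 138.6 MJ.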